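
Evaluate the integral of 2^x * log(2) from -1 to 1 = 3/2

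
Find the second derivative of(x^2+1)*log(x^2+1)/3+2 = (2*x^2*log(x^2 + 1) + 6*x^2 + 2*log(x^2 + 1) + 2)/(3*x^2 + 3)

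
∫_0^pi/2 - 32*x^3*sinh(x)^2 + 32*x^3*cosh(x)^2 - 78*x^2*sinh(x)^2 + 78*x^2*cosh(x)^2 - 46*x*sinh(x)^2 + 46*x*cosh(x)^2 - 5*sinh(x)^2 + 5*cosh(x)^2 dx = -3 + (3 + pi)*(1 + pi/2 + pi^3/2 + 7*pi^2/4)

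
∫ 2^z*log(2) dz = 2^z + C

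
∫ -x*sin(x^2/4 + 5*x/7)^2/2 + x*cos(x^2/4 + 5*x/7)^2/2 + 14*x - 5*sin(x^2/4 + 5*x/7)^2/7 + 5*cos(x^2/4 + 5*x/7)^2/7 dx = 7*x^2 + sin(x*(7*x + 20)/14)/2 + C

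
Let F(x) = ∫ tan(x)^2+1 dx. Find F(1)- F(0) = tan(1)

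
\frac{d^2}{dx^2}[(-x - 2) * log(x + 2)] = -1/(x + 2)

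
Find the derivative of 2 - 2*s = -2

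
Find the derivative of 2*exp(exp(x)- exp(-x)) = (2*exp(exp(x) - exp(-x)) + 2*exp(2*x + exp(x) - exp(-x)))*exp(-x)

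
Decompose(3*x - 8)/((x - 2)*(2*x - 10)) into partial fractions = 1/(3*(x - 2)) + 7/(6*(x - 5))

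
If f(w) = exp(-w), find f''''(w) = exp(-w)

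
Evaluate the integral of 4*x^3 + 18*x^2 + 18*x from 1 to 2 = 84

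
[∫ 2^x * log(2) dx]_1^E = -2 + 2^E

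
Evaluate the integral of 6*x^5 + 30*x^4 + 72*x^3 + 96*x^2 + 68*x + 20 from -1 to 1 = 116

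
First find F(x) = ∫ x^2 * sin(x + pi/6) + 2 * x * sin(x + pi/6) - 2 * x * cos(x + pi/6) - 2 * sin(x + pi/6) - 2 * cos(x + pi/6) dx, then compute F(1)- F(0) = -sqrt(3) - cos(pi/6 + 1)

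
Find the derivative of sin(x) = cos(x)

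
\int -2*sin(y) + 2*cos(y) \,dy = 2*sqrt(2)*sin(y + pi/4) + C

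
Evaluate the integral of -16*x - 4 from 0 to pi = -8*pi^2 - 4*pi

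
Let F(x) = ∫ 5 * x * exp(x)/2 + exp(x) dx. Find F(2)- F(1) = -E + 7*exp(2)/2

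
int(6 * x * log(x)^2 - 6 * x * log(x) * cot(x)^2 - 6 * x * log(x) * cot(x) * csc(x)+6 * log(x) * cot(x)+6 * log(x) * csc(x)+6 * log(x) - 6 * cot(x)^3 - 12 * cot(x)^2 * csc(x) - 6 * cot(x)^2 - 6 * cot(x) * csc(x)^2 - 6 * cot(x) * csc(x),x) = 3*(x*log(x)*sin(x) + sqrt(2)*sin(x + pi/4) + 1)^2/sin(x)^2 + C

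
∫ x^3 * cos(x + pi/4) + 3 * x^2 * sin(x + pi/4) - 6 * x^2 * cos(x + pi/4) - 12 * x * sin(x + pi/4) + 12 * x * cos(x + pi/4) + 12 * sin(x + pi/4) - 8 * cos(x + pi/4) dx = (x - 2)^3*sin(x + pi/4) + C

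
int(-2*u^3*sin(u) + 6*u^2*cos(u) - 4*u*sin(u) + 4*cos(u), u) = 2*u*(u^2 + 2)*cos(u) + C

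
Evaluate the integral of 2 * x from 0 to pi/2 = pi^2/4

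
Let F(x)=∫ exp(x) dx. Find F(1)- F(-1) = E - exp(-1)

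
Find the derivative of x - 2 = 1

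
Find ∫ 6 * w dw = 3*w^2 + C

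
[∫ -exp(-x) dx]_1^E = -exp(-1) + exp(-E)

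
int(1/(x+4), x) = log(x + 4) + C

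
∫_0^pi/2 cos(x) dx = 1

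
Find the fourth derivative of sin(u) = sin(u)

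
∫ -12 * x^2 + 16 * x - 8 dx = -4*x^3 + 8*x^2 - 8*x + C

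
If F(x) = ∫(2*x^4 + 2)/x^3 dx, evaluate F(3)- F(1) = 80/9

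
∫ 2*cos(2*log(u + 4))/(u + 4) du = sin(2*log(u + 4)) + C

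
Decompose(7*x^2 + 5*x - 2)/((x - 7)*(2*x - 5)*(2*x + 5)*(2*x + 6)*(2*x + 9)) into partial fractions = 67/(1104*(2*x + 9)) + 117/(1520*(2*x + 5)) - 31/(3960*(2*x - 5)) - 23/(330*(x + 3)) + 94/(19665*(x - 7))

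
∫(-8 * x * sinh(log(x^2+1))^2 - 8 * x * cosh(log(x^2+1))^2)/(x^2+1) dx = -2*sinh(2*log(x^2 + 1)) + C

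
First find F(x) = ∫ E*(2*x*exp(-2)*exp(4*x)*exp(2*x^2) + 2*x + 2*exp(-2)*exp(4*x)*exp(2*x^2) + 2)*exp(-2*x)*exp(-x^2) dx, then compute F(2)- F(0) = -exp(-1) - exp(-7) + E + exp(7)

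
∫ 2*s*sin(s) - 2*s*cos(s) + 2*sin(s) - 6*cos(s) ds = -2*sqrt(2)*(s + 2)*sin(s + pi/4) + C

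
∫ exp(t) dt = exp(t) + C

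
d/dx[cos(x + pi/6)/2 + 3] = -sin(x + pi/6)/2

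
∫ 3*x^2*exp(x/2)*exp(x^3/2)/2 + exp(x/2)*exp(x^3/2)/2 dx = exp(x*(x^2 + 1)/2) + C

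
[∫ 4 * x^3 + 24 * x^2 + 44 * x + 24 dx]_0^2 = 216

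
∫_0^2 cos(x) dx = sin(2)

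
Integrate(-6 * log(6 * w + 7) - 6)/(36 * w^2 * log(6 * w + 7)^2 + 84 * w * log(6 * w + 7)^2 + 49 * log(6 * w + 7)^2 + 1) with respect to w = acot((6*w + 7)*log(6*w + 7)) + C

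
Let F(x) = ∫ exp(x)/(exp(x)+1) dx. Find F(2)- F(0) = -log(2) + log(1 + exp(2))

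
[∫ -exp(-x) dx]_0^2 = -1 + exp(-2)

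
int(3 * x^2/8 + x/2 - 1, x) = x^3/8 + x^2/4 - x + C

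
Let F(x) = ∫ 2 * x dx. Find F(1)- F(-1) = 0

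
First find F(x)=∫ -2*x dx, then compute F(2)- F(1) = -3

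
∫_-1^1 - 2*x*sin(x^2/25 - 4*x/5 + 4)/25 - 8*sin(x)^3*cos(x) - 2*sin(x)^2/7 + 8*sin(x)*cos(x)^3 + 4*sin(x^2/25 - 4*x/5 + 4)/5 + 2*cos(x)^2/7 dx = cos(81/25) - cos(121/25) + 2*sin(2)/7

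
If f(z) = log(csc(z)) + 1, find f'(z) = -cot(z)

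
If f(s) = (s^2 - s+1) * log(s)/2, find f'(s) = (2*s^2*log(s) + s^2 - s*log(s) - s + 1)/(2*s)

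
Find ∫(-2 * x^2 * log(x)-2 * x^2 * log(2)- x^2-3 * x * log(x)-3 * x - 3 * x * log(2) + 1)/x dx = -(x^2 + 3*x - 1)*log(2*x) + C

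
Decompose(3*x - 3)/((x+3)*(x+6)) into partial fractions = 7/(x + 6) - 4/(x + 3)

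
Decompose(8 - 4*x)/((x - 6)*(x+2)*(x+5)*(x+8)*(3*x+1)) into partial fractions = -54/(2185*(3*x + 1)) + 10/(1449*(x + 8)) - 2/(99*(x + 5)) + 1/(45*(x + 2)) - 1/(1463*(x - 6))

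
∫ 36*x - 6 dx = 18*x^2 - 6*x + C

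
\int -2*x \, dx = -x^2 + C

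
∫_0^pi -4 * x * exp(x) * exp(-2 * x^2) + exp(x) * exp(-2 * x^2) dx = -1 + exp(pi - 2*pi^2)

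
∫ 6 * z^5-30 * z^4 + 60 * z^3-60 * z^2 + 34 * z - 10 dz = z^6 - 6*z^5 + 15*z^4 - 20*z^3 + 17*z^2 - 10*z + C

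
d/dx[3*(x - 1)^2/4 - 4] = 3*x/2 - 3/2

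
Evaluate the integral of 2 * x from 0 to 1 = 1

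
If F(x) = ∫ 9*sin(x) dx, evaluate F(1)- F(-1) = 0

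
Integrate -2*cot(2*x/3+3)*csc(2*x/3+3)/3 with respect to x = csc(2*x/3 + 3) + C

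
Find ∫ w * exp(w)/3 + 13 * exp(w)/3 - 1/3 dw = (w + 12)*(exp(w) - 1)/3 + C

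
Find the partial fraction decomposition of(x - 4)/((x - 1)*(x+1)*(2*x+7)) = -2/(3*(2*x + 7)) + 1/(2*(x + 1)) - 1/(6*(x - 1))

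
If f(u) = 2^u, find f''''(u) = 2^u*log(2)^4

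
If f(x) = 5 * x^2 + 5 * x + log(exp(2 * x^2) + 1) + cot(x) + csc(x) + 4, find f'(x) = (14*x*exp(2*x^2) + 10*x - exp(2*x^2)*cot(x)^2 - exp(2*x^2)*cot(x)*csc(x) + 4*exp(2*x^2) - cot(x)^2 - cot(x)*csc(x) + 4)/(exp(2*x^2) + 1)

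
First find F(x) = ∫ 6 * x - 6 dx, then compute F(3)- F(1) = 12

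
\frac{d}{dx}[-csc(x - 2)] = cot(x - 2)*csc(x - 2)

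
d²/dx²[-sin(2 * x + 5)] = 4*sin(2*x + 5)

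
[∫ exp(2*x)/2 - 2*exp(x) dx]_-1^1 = -(-2 + exp(-1)/2)^2 + (-2 + E/2)^2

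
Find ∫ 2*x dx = x^2 + C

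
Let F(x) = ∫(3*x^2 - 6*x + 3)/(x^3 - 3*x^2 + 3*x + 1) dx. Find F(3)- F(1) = -log(2) + log(10)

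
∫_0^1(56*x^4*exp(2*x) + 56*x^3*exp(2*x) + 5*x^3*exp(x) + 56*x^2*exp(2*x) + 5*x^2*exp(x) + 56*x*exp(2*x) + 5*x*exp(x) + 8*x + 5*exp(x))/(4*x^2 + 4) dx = log(2) + 5*E/4 + 7*exp(2)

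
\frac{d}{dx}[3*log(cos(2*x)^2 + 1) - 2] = -12*sin(2*x)*cos(2*x)/(cos(2*x)^2 + 1)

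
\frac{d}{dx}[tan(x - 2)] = tan(x - 2)^2 + 1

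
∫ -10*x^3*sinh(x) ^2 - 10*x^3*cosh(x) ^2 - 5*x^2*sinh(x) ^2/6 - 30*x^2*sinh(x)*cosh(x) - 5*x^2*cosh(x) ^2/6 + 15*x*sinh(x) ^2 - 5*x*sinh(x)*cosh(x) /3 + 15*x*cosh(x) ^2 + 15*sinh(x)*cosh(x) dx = -5*x*(12*x^2 + x - 18)*sinh(2*x)/12 + C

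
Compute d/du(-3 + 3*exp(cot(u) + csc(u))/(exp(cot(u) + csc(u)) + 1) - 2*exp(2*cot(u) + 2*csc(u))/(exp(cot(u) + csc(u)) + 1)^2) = (exp(1/sin(u))*exp(1/tan(u))*cos(u) + exp(1/sin(u))*exp(1/tan(u)) - 3*cos(u) - 3)*exp(1/sin(u))*exp(1/tan(u))/((exp(1/sin(u))*exp(1/tan(u)) + 1)^3*sin(u)^2)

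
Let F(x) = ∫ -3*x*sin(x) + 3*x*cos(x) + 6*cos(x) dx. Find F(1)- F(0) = -3 + 6*cos(1) + 6*sin(1)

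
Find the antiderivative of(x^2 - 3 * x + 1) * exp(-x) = x*(1 - x)*exp(-x) + C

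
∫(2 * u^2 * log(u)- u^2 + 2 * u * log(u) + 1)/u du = (u + 1)^2*(log(u) - 1) + C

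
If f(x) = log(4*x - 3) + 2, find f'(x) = 4/(4*x - 3)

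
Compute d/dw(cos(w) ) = -sin(w)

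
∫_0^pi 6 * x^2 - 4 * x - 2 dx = -2 + (-1 + pi)^2*(2 + 2*pi)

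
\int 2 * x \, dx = x^2 + C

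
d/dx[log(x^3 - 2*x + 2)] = (3*x^2 - 2)/(x^3 - 2*x + 2)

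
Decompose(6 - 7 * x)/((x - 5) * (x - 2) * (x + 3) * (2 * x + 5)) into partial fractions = 188/(135*(2*x + 5)) - 27/(40*(x + 3)) + 8/(135*(x - 2)) - 29/(360*(x - 5))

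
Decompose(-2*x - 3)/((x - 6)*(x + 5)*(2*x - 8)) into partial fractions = 7/(198*(x + 5)) + 11/(36*(x - 4)) - 15/(44*(x - 6))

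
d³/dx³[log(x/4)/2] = x^(-3)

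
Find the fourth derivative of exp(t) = exp(t)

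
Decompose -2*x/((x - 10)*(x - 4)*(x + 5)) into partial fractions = 2/(27*(x + 5)) + 4/(27*(x - 4)) - 2/(9*(x - 10))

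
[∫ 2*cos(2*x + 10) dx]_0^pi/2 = -2*sin(10)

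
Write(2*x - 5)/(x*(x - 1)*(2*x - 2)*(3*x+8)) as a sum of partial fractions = 279/(1936*(3*x + 8)) + 32/(121*(x - 1)) - 3/(22*(x - 1)^2) - 5/(16*x)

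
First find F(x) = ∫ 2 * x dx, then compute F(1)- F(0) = 1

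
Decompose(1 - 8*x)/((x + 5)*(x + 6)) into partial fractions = -49/(x + 6) + 41/(x + 5)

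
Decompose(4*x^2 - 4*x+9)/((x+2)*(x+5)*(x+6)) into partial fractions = 177/(4*(x + 6)) - 43/(x + 5) + 11/(4*(x + 2))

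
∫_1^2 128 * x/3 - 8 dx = 56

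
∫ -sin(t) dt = cos(t) + C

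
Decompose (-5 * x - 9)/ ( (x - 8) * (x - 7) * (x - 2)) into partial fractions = -19/(30*(x - 2)) + 44/(5*(x - 7)) - 49/(6*(x - 8))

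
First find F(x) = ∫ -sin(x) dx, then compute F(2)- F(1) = -cos(1) + cos(2)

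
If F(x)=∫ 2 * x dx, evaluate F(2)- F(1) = 3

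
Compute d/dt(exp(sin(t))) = exp(sin(t))*cos(t)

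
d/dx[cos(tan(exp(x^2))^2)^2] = 4*x*exp(x^2)*sin(2 - 2/cos(exp(x^2))^2)*sin(exp(x^2))/cos(exp(x^2))^3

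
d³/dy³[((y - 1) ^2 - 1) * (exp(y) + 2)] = y^2*exp(y) + 4*y*exp(y)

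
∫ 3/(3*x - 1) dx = log(3*x - 1) + C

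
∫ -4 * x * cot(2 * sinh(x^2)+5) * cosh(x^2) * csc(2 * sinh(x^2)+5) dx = csc(2*sinh(x^2) + 5) + C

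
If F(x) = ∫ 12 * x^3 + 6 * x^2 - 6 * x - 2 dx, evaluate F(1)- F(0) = 0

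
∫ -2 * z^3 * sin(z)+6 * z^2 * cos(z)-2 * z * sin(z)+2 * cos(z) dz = 2*z*(z^2 + 1)*cos(z) + C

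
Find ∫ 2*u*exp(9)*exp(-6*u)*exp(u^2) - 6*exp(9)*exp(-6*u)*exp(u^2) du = exp((u - 3)^2) + C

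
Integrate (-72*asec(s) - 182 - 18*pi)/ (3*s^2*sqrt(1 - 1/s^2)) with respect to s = -3*(4*asec(s) + pi + 10)^2/4 - 2*asec(s)/3 + C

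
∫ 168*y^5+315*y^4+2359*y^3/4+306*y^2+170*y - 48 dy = 28*y^6 + 63*y^5 + 2359*y^4/16 + 102*y^3 + 85*y^2 - 48*y + C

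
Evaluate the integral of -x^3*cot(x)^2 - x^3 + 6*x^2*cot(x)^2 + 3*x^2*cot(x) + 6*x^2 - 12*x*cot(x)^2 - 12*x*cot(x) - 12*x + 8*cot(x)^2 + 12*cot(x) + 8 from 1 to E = (-2 + E)^3*cot(E) + cot(1)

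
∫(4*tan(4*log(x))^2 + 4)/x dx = tan(4*log(x)) + C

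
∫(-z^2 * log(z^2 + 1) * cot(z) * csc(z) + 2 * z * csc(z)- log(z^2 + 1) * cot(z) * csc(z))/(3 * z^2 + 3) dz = log(z^2 + 1)*csc(z)/3 + C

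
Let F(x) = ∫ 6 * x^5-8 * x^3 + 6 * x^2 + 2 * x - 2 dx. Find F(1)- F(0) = 0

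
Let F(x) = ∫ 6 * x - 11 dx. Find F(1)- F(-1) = -22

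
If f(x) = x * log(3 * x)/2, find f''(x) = 1/(2*x)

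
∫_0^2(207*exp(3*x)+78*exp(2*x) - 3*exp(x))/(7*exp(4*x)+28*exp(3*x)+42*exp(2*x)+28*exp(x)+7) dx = -57/28 - 3*exp(2)/(7*(1 + exp(2))) + 6*exp(6)/(1 + exp(2))^3 + 6*exp(4)/(1 + exp(2))^2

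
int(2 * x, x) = x^2 + C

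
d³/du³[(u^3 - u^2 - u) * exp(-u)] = (-u^3 + 10*u^2 - 23*u + 9)*exp(-u)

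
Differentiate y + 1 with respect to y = 1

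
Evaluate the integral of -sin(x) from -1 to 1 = 0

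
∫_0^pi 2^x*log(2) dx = -1 + 2^pi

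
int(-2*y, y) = -y^2 + C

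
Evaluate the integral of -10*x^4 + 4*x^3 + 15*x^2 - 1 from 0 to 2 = -10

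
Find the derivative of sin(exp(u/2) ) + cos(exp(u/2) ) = sqrt(2)*exp(u/2)*cos(exp(u/2) + pi/4)/2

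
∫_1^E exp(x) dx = -E + exp(E)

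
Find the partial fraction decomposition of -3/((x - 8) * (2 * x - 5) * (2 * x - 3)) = -3/(13*(2*x - 3)) + 3/(11*(2*x - 5)) - 3/(143*(x - 8))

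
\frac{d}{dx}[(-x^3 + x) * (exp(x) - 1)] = -x^3*exp(x) - 3*x^2*exp(x) + 3*x^2 + x*exp(x) + exp(x) - 1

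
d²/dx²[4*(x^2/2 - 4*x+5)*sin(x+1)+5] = -2*x^2*sin(x + 1) + 16*x*sin(x + 1) + 8*x*cos(x + 1) - 16*sin(x + 1) - 32*cos(x + 1)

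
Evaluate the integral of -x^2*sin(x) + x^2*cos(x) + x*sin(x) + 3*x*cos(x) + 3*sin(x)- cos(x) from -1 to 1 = -2*sin(1) + 2*cos(1)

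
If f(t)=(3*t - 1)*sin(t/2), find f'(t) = 3*t*cos(t/2)/2 + 3*sin(t/2) - cos(t/2)/2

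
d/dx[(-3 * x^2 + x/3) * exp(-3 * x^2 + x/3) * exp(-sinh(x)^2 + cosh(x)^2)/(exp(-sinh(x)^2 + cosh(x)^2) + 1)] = (162*x^3*exp(-3*x^2 + x/3) - 27*x^2*exp(-3*x^2 + x/3) - 53*x*exp(-3*x^2 + x/3) + 3*exp(-3*x^2 + x/3))/(9*exp(-1) + 9)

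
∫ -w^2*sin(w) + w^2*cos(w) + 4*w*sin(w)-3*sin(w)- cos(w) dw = sqrt(2)*(w^2 - 2*w + 1)*sin(w + pi/4) + C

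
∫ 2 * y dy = y^2 + C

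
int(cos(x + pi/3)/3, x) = sin(x + pi/3)/3 + C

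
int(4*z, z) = 2*z^2 + C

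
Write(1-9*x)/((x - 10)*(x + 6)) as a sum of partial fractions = -55/(16*(x + 6)) - 89/(16*(x - 10))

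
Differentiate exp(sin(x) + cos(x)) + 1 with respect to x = sqrt(2)*exp(sin(x))*exp(cos(x))*cos(x + pi/4)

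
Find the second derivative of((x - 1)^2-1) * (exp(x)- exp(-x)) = (x^2*exp(2*x) - x^2 + 2*x*exp(2*x) + 6*x - 2*exp(2*x) - 6)*exp(-x)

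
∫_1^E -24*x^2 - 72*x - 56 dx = (-2*E - 3)^3 - 2*E + 127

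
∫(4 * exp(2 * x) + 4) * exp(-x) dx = 8*sinh(x) + C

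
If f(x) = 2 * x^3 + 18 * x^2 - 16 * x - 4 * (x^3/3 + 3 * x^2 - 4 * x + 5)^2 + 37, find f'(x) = -8*x^5/3 - 40*x^4 - 304*x^3/3 + 254*x^2 - 332*x + 144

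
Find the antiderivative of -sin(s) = cos(s) + C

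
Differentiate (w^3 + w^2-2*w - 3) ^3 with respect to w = 9*w^8 + 24*w^7 - 21*w^6 - 120*w^5 - 60*w^4 + 156*w^3 + 165*w^2 - 18*w - 54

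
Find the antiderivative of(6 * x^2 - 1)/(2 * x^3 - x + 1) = log(6*x^3 - 3*x + 3) + C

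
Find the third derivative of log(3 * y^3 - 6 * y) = (6*y^6 + 12*y^4 + 24*y^2 - 16)/(y^9 - 6*y^7 + 12*y^5 - 8*y^3)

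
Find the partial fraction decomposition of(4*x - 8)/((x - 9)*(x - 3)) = -2/(3*(x - 3)) + 14/(3*(x - 9))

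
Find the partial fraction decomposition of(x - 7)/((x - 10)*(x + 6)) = 13/(16*(x + 6)) + 3/(16*(x - 10))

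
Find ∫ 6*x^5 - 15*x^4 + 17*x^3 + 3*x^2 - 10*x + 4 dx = x^6 - 3*x^5 + 17*x^4/4 + x^3 - 5*x^2 + 4*x + C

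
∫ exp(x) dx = exp(x) + C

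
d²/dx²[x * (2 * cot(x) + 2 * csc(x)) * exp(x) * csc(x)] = 2*(2*x - 3*x/sin(x) - 4*x*cos(x)/sin(x)^2 - 4*x/sin(x)^2 + 6*x*cos(x)/sin(x)^3 + 6*x/sin(x)^3 + 2*sqrt(2)*sin(x + pi/4)/sin(x) + 2/sin(x) - 4*cos(x)/sin(x)^2 - 4/sin(x)^2)*exp(x)/sin(x)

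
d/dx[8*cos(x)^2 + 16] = -8*sin(2*x)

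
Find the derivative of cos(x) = -sin(x)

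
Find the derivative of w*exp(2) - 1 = exp(2)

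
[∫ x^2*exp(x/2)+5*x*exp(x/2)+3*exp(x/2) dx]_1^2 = -6*exp(1/2) + 14*E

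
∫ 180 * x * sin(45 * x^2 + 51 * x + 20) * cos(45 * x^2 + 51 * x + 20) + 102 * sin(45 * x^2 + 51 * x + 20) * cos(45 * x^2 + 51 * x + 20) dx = sin(45*x^2 + 51*x + 20)^2 + C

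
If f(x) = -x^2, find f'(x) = -2*x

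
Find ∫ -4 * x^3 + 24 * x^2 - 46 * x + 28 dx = -x^4 + 8*x^3 - 23*x^2 + 28*x + C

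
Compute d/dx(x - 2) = 1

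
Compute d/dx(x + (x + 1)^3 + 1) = 3*x^2 + 6*x + 4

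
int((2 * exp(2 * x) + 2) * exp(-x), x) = 4*sinh(x) + C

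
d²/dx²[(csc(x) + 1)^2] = 2*(-1 - 2/sin(x) + 2/sin(x)^2 + 3/sin(x)^3)/sin(x)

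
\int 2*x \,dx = x^2 + C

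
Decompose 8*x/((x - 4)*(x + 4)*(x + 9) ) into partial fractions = -72/(65*(x + 9)) + 4/(5*(x + 4)) + 4/(13*(x - 4))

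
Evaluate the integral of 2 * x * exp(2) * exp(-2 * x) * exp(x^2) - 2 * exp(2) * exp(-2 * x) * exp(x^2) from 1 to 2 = -E + exp(2)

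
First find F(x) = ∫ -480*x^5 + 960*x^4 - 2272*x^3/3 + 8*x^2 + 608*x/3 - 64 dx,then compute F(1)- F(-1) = 784/3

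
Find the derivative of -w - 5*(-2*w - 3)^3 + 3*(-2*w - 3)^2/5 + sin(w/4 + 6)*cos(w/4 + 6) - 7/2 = 120*w^2 + 1824*w/5 + cos(w/2 + 12)/4 + 1381/5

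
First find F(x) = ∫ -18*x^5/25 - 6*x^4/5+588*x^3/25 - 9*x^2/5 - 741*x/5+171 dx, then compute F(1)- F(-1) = 8508/25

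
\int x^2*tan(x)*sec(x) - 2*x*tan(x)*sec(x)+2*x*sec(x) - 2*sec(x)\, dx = x*(x - 2)*sec(x) + C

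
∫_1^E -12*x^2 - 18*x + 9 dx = (-3 + 4*E)*(-3*E - exp(2)) + 4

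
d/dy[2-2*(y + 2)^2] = -4*y - 8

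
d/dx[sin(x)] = cos(x)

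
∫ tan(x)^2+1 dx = tan(x) + C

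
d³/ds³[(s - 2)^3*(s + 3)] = 24*s - 18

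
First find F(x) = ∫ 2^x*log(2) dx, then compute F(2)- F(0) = 3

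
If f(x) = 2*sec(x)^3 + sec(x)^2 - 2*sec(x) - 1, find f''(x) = 2*(48*sin(x)^2/cos(x) + 7*cos(x) - 4*cos(2*x) + cos(3*x) + 8)/(cos(2*x) + 1)^2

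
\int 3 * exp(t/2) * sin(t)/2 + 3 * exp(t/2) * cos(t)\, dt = 3*exp(t/2)*sin(t) + C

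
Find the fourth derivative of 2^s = 2^s*log(2)^4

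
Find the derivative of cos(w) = -sin(w)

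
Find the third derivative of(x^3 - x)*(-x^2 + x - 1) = -60*x^2 + 24*x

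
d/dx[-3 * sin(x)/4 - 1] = -3*cos(x)/4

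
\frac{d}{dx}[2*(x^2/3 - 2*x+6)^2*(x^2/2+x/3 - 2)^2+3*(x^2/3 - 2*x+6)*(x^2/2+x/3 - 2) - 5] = 4*x^7/9 - 112*x^6/27 + 436*x^5/27 - 260*x^4/27 - 838*x^3/9 + 240*x^2 - 6*x - 270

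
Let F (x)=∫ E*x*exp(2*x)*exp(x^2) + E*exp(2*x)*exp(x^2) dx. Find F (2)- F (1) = -exp(4)/2 + exp(9)/2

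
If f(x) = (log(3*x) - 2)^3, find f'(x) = (3*log(x)^2 - 12*log(x) + 6*log(3)*log(x) - 12*log(3) + 3*log(3)^2 + 12)/x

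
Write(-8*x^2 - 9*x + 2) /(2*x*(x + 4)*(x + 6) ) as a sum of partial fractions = -29/(3*(x + 6)) + 45/(8*(x + 4)) + 1/(24*x)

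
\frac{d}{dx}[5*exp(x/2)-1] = 5*exp(x/2)/2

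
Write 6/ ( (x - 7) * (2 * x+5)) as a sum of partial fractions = -12/(19*(2*x + 5)) + 6/(19*(x - 7))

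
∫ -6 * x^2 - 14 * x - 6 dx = -2*x^3 - 7*x^2 - 6*x + C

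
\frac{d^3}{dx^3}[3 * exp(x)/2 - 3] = 3*exp(x)/2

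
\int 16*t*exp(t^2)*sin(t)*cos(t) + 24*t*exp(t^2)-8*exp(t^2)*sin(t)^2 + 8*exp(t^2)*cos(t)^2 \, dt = 4*(sin(2*t) + 3)*exp(t^2) + C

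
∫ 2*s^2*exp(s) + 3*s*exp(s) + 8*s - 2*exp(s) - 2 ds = -(exp(s) + 2)*(-2*s^2 + s + 1) + C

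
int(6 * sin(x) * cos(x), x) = -3*cos(x)^2 + C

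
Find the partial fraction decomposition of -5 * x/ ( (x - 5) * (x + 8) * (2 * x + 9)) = -90/(133*(2*x + 9)) + 40/(91*(x + 8)) - 25/(247*(x - 5))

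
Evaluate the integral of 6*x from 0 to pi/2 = 3*pi^2/4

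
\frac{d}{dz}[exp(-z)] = -exp(-z)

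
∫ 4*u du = 2*u^2 + C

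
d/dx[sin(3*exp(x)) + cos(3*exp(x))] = 3*sqrt(2)*exp(x)*cos(3*exp(x) + pi/4)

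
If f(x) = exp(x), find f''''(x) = exp(x)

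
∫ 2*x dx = x^2 + C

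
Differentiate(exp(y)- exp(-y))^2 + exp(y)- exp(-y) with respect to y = (2*exp(4*y) + exp(3*y) + exp(y) - 2)*exp(-2*y)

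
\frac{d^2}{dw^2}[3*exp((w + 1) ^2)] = 12*w^2*exp(w^2 + 2*w + 1) + 24*w*exp(w^2 + 2*w + 1) + 18*exp(w^2 + 2*w + 1)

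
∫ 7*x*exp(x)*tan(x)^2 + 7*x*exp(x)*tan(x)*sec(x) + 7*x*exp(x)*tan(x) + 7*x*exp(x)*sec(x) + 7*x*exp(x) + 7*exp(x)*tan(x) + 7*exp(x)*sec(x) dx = 7*x*(tan(x) + sec(x))*exp(x) + C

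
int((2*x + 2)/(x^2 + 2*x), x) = log(x*(x + 2)) + C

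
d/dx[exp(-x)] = -exp(-x)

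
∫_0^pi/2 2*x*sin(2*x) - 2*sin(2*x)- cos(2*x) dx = -2 + pi/2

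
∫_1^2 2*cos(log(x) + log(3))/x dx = -2*sin(log(3)) + 2*sin(log(6))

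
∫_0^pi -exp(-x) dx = -1 + exp(-pi)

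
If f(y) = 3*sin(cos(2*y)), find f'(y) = -6*sin(2*y)*cos(cos(2*y))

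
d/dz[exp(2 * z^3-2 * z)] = 6*z^2*exp(2*z^3 - 2*z) - 2*exp(2*z^3 - 2*z)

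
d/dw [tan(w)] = cos(w)^(-2)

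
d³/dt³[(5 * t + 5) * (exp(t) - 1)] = 5*t*exp(t) + 20*exp(t)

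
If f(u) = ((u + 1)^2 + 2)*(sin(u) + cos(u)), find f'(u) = sqrt(2)*u^2*cos(u + pi/4) + 4*u*cos(u) - sin(u) + 5*cos(u)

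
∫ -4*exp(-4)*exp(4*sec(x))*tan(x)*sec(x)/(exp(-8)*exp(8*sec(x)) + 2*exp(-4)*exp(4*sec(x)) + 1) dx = 1/(exp(4*sec(x) - 4) + 1) + C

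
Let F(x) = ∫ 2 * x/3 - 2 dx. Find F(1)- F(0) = -5/3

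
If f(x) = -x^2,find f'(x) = -2*x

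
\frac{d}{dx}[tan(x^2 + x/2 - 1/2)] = 2*x*tan(x^2 + x/2 - 1/2)^2 + 2*x + tan(x^2 + x/2 - 1/2)^2/2 + 1/2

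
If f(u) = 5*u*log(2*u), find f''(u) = 5/u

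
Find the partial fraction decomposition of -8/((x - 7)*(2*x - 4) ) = 4/(5*(x - 2)) - 4/(5*(x - 7))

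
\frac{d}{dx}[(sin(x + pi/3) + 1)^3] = 3*sin(x + pi/3)^2*cos(x + pi/3) + 3*cos(x + pi/3) + 3*cos(2*x + pi/6)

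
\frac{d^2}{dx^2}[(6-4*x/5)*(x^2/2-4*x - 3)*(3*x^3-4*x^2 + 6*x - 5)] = -36*x^4 + 404*x^3 - 1104*x^2 + 2148*x/5 - 886/5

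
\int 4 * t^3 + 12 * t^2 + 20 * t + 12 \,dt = t^4 + 4*t^3 + 10*t^2 + 12*t + C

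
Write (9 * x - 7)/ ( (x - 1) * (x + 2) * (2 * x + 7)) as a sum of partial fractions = -154/(27*(2*x + 7)) + 25/(9*(x + 2)) + 2/(27*(x - 1))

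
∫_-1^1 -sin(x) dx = 0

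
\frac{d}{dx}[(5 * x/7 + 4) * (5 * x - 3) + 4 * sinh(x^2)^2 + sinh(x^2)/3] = 8*x*sinh(2*x^2) + 2*x*cosh(x^2)/3 + 50*x/7 + 125/7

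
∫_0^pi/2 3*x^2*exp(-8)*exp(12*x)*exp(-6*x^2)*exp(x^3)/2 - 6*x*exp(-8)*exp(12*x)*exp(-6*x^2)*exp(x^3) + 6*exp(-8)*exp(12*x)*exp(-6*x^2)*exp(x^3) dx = -exp(-8)/2 + exp((-2 + pi/2)^3)/2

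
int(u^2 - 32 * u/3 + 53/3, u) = u^3/3 - 16*u^2/3 + 53*u/3 + C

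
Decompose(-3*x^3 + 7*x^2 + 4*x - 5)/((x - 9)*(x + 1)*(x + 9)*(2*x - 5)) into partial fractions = -15/(2093*(2*x - 5)) - 2713/(3312*(x + 9)) + 1/(560*(x + 1)) - 1589/(2340*(x - 9))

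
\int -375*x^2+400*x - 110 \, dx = -125*x^3 + 200*x^2 - 110*x + C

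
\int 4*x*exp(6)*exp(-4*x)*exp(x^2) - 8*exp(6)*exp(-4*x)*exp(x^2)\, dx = 2*exp((x - 2)^2 + 2) + C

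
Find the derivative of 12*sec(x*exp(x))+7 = 12*(x + 1)*exp(x)*sin(x*exp(x))/cos(x*exp(x))^2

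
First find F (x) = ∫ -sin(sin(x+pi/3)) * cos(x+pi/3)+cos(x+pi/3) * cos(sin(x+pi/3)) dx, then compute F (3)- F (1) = -sin(sin(1 + pi/3)) + sin(sin(pi/3 + 3)) - cos(sin(1 + pi/3)) + cos(sin(pi/3 + 3))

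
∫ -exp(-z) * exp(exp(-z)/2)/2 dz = exp(exp(-z)/2) + C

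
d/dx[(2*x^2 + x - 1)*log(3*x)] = (4*x^2*log(x) + 2*x^2 + 4*x^2*log(3) + x*log(x) + x + x*log(3) - 1)/x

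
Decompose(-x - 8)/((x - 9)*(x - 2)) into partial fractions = 10/(7*(x - 2)) - 17/(7*(x - 9))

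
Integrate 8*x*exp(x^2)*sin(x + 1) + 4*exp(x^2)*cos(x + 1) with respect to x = 4*exp(x^2)*sin(x + 1) + C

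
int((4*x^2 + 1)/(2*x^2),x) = 2*x - 1/(2*x) + C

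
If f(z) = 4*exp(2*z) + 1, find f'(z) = 8*exp(2*z)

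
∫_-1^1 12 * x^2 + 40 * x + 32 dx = 72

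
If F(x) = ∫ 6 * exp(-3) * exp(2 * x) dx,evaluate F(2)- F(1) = -3*exp(-1) + 3*E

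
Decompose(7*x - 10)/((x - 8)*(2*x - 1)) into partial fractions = 13/(15*(2*x - 1)) + 46/(15*(x - 8))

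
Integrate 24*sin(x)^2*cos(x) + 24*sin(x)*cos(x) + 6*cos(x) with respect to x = (2*sin(x) + 1)^3 + C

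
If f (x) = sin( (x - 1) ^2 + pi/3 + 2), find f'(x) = 2*(x - 1)*cos(x^2 - 2*x + pi/3 + 3)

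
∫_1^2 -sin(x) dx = -cos(1) + cos(2)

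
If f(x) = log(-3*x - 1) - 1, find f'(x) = 3/(3*x + 1)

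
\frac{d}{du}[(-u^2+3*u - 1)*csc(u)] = (u^2*cos(u)/sin(u) - 2*u - 3*u*cos(u)/sin(u) + 3 + cos(u)/sin(u))/sin(u)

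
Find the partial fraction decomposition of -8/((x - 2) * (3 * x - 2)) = 6/(3*x - 2) - 2/(x - 2)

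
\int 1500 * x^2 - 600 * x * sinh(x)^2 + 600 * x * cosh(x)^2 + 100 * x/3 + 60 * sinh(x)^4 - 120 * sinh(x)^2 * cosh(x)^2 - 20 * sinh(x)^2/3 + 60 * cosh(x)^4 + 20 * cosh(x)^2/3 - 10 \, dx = 500*x^3 + 950*x^2/3 + 170*x/3 + C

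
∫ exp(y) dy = exp(y) + C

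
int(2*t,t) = t^2 + C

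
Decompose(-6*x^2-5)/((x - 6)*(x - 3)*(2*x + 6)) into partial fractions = -59/(108*(x + 3)) + 59/(36*(x - 3)) - 221/(54*(x - 6))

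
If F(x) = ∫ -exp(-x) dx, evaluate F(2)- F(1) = -exp(-1) + exp(-2)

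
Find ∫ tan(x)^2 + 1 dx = tan(x) + C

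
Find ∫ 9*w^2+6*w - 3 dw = 3*w^3 + 3*w^2 - 3*w + C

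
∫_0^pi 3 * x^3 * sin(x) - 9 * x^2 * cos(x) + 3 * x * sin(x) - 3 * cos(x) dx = 3*pi + 3*pi^3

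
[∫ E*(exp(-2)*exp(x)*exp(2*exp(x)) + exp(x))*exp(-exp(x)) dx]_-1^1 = -exp(-1 + exp(-1)) - exp(1 - E) + exp(1 - exp(-1)) + exp(-1 + E)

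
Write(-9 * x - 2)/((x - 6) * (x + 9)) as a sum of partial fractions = -79/(15*(x + 9)) - 56/(15*(x - 6))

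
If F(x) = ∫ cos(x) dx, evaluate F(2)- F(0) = sin(2)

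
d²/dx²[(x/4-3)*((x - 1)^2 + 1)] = 3*x/2 - 7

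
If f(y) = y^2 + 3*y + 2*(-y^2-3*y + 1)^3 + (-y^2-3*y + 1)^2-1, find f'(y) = -12*y^5 - 90*y^4 - 188*y^3 - 36*y^2 + 112*y - 21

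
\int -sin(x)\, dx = cos(x) + C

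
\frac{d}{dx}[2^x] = 2^x*log(2)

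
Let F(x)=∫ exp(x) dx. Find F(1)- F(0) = -1 + E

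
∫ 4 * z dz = 2*z^2 + C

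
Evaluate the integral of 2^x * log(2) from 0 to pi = -1 + 2^pi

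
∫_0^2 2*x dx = 4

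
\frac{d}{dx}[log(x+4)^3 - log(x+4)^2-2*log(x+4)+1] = (3*log(x + 4)^2 - 2*log(x + 4) - 2)/(x + 4)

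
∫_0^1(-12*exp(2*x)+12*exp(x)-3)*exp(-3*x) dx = (-2 + exp(-1))^3 + 1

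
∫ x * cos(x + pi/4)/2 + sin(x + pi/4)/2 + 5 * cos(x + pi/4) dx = (x/2 + 5)*sin(x + pi/4) + C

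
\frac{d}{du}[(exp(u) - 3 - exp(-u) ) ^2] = (2*exp(4*u) - 6*exp(3*u) - 6*exp(u) - 2)*exp(-2*u)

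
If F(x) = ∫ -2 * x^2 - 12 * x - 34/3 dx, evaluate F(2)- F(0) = -52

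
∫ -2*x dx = -x^2 + C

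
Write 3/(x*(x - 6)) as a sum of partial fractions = 1/(2*(x - 6)) - 1/(2*x)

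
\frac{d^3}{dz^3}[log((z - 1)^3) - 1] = 6/(z^3 - 3*z^2 + 3*z - 1)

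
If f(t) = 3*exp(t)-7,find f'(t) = 3*exp(t)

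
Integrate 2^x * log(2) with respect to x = 2^x + C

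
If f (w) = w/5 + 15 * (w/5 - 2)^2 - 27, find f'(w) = 6*w/5 - 59/5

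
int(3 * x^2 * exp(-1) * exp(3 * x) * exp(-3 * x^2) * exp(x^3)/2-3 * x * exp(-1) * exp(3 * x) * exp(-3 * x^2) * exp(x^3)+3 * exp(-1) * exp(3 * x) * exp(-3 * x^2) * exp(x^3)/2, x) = exp((x - 1)^3)/2 + C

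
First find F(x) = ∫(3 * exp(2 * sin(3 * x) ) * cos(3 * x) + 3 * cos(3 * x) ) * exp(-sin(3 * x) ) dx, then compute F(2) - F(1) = -exp(-sin(6)) - exp(sin(3)) + exp(sin(6)) + exp(-sin(3))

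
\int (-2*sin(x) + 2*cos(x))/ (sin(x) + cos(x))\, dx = 2*log(sin(x + pi/4)) + C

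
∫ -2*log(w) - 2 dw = -2*w*log(w) + C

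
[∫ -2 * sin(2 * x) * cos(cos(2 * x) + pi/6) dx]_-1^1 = 0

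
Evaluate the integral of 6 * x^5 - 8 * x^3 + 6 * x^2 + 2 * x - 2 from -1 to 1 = 0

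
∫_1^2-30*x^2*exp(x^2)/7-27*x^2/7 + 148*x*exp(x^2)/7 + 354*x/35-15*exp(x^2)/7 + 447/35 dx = -59*E/7 + 663/35 + 44*exp(4)/7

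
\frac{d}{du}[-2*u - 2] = -2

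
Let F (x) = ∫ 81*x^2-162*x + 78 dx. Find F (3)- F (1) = 210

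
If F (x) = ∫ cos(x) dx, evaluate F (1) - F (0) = sin(1)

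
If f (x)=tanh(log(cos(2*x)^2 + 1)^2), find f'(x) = -8*log(cos(2*x)^2 + 1)*sin(2*x)*cos(2*x)/((cos(2*x)^2 + 1)*cosh(log(cos(2*x)^2 + 1)^2)^2)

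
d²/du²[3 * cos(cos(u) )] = -3*sin(u)^2*cos(cos(u)) + 3*sin(cos(u))*cos(u)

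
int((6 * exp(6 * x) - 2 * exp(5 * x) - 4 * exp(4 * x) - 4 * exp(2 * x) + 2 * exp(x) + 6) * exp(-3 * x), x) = -8*sinh(x) + 4*sinh(3*x) - 2*cosh(2*x) + C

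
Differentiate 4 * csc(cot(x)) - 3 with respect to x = 4*cos(1/tan(x))/(sin(x)^2*sin(1/tan(x))^2)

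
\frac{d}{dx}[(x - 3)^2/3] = 2*x/3 - 2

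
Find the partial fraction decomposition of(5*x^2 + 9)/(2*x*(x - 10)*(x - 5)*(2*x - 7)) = 281/(273*(2*x - 7)) - 67/(75*(x - 5)) + 509/(1300*(x - 10)) - 9/(700*x)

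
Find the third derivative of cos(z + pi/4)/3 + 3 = sin(z + pi/4)/3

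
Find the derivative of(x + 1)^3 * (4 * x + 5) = 16*x^3 + 51*x^2 + 54*x + 19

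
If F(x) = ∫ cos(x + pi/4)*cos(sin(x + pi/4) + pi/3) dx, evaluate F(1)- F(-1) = -sin(cos(pi/4 + 1) + pi/3) + sin(sin(pi/4 + 1) + pi/3)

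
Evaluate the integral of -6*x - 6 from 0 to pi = 3 - 3*(1 + pi)^2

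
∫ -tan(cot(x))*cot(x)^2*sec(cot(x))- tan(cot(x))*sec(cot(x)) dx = sec(cot(x)) + C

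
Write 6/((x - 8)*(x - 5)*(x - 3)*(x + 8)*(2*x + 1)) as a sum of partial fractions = -32/(6545*(2*x + 1)) + 1/(5720*(x + 8)) + 3/(385*(x - 3)) - 1/(143*(x - 5)) + 1/(680*(x - 8))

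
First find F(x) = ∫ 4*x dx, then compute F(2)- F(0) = 8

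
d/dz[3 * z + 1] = 3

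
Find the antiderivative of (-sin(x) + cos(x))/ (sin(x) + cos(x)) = log(2*sin(x) + 2*cos(x)) + C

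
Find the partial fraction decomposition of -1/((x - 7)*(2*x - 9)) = 2/(5*(2*x - 9)) - 1/(5*(x - 7))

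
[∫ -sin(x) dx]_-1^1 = 0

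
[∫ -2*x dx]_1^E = 1 - exp(2)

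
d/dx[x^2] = 2*x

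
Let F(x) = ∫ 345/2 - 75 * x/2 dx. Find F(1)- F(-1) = 345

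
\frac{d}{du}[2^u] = 2^u*log(2)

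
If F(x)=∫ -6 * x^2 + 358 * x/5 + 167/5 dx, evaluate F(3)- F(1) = 1506/5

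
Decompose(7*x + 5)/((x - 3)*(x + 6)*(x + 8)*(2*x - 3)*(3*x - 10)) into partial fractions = 135/(616*(3*x - 10)) + 248/(9405*(2*x - 3)) - 3/(836*(x + 8)) + 37/(7560*(x + 6)) - 26/(297*(x - 3))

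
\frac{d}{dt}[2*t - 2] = 2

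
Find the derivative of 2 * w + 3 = 2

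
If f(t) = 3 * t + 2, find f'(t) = 3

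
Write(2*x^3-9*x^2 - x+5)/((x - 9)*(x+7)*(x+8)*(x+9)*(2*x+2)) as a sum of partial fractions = -2173/(576*(x + 9)) + 1587/(238*(x + 8)) - 1115/(384*(x + 7)) + 1/(1344*(x + 1)) + 145/(19584*(x - 9))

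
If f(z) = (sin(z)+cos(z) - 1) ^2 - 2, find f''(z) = -4*sin(2*z) + 2*sqrt(2)*sin(z + pi/4)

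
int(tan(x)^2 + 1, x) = tan(x) + C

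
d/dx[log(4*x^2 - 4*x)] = (2*x - 1)/(x^2 - x)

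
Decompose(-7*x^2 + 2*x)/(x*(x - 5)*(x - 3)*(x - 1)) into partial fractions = -5/(8*(x - 1)) + 19/(4*(x - 3)) - 33/(8*(x - 5))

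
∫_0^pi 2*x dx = pi^2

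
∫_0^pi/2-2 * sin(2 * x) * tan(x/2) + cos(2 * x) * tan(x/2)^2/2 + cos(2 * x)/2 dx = -1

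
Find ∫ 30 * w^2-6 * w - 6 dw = 10*w^3 - 3*w^2 - 6*w + C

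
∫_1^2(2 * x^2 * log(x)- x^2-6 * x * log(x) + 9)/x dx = log(2) + 3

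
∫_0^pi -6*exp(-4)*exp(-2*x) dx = -3*exp(-4) + 3*exp(-2*pi - 4)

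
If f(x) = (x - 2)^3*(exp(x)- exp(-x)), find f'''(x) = (x^3*exp(2*x) + x^3 + 3*x^2*exp(2*x) - 15*x^2 - 6*x*exp(2*x) + 66*x - 2*exp(2*x) - 86)*exp(-x)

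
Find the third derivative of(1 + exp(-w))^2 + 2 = (-2*exp(w) - 8)*exp(-2*w)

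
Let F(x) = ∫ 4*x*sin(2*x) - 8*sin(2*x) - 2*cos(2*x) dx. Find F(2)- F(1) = -2*cos(2)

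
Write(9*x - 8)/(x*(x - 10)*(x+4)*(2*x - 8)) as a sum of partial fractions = 11/(224*(x + 4)) - 7/(96*(x - 4)) + 41/(840*(x - 10)) - 1/(40*x)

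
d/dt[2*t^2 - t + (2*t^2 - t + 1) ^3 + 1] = 48*t^5 - 60*t^4 + 72*t^3 - 39*t^2 + 22*t - 4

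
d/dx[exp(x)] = exp(x)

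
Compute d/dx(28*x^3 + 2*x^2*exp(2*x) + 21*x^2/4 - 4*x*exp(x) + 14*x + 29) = 4*x^2*exp(2*x) + 84*x^2 + 4*x*exp(2*x) - 4*x*exp(x) + 21*x/2 - 4*exp(x) + 14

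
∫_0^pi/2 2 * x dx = pi^2/4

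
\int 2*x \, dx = x^2 + C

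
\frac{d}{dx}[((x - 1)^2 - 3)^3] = 6*x^5 - 30*x^4 + 24*x^3 + 48*x^2 - 24*x - 24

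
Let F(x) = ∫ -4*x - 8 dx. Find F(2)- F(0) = -24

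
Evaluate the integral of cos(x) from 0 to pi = 0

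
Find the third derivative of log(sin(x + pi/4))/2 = cos(x + pi/4)/sin(x + pi/4)^3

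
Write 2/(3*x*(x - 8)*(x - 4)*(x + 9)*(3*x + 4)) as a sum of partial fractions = -27/(20608*(3*x + 4)) + 2/(137241*(x + 9)) - 1/(4992*(x - 4)) + 1/(22848*(x - 8)) + 1/(1728*x)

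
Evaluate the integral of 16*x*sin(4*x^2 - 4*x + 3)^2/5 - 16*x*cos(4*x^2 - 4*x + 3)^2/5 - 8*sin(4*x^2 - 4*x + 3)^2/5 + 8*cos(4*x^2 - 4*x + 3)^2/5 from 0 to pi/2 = -sin(2*(3 + pi^2))/5 + sin(6)/5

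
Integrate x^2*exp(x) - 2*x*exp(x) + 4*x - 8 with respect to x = (x - 2)^2*(exp(x) + 2) + C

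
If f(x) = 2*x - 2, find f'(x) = 2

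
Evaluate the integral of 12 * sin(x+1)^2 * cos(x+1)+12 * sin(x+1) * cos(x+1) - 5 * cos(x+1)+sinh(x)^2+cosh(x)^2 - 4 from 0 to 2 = -8 - 3*cos(6) + 3*cos(2) - sin(9) - sin(3) + 2*sin(1) + sinh(4)/2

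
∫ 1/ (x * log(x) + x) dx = log(log(x) + 1) + C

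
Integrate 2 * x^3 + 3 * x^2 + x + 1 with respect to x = x^4/2 + x^3 + x^2/2 + x + C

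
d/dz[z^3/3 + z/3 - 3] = z^2 + 1/3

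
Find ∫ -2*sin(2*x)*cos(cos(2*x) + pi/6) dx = sin(cos(2*x) + pi/6) + C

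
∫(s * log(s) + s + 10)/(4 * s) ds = (s + 10)*log(s)/4 + C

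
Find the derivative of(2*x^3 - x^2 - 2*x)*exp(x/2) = x^3*exp(x/2) + 11*x^2*exp(x/2)/2 - 3*x*exp(x/2) - 2*exp(x/2)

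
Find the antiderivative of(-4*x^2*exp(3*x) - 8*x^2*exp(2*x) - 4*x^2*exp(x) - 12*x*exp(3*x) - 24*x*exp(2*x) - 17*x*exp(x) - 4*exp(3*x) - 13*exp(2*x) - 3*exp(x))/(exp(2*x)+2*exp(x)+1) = (-4*x*(x + 1)*(exp(x) + 1) - 5*x + 6)*exp(x)/(exp(x) + 1) + C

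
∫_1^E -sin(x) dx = cos(E) - cos(1)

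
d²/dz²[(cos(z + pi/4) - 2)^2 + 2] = 2*sin(2*z) + 4*cos(z + pi/4)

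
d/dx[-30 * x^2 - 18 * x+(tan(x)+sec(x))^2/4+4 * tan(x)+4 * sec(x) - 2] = -60*x + tan(x)^3/2 + tan(x)^2*sec(x) + 4*tan(x)^2 + tan(x)*sec(x)^2/2 + 4*tan(x)*sec(x) + tan(x)/2 + sec(x)/2 - 14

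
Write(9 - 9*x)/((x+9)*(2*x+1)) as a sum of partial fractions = 27/(17*(2*x + 1)) - 90/(17*(x + 9))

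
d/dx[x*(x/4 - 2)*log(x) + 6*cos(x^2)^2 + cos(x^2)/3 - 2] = x*log(x)/2 - 2*x*sin(x^2)/3 - 12*x*sin(2*x^2) + x/4 - 2*log(x) - 2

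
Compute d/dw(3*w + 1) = 3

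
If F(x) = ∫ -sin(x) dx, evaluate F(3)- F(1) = cos(3) - cos(1)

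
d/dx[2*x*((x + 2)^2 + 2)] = 6*x^2 + 16*x + 12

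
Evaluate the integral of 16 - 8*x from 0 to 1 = 12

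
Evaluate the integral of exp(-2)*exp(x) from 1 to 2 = 1 - exp(-1)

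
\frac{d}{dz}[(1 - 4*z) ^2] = 32*z - 8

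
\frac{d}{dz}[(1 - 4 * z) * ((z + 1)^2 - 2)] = -12*z^2 - 14*z + 6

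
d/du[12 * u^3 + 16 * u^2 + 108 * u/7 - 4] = 36*u^2 + 32*u + 108/7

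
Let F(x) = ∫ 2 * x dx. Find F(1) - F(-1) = 0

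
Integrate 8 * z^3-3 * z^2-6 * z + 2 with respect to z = 2*z^4 - z^3 - 3*z^2 + 2*z + C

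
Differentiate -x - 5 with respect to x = -1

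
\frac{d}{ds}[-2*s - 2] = -2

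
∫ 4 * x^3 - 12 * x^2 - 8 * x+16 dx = x^4 - 4*x^3 - 4*x^2 + 16*x + C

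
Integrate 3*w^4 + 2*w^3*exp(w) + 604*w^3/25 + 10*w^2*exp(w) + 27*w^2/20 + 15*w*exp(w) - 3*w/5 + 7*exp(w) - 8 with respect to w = w*((w + 10)*(60*w^3 + 4*w^2 + 5*w - 80) + (200*w^2 + 400*w + 700)*exp(w))/100 + C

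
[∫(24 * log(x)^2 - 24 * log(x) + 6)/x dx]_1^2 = (-1 + 2*log(2))^3 + 1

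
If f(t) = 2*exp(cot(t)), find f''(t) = 2*(1 + tan(t)^(-2))*(tan(t) + 1)^2*exp(1/tan(t))/tan(t)^2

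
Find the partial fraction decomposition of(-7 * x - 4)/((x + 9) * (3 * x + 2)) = 2/(25*(3*x + 2)) - 59/(25*(x + 9))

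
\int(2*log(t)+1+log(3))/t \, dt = (log(t) + 1)*log(3*t) + C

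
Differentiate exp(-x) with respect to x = -exp(-x)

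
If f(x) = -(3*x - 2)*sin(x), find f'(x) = -3*x*cos(x) - 3*sin(x) + 2*cos(x)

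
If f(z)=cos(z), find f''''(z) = cos(z)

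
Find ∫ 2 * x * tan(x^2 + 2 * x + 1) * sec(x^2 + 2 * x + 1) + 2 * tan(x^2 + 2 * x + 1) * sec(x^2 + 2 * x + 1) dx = sec((x + 1)^2) + C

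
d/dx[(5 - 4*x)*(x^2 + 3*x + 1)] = -12*x^2 - 14*x + 11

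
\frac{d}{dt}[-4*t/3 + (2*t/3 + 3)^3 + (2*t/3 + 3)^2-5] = 8*t^2/9 + 80*t/9 + 62/3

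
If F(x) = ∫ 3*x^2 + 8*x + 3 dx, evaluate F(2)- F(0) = 30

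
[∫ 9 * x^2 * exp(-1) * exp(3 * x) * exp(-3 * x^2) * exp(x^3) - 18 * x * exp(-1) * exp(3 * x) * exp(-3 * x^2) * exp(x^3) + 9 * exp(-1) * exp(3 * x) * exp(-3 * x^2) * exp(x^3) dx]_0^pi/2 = -3*exp(-1) + 3*exp((-1 + pi/2)^3)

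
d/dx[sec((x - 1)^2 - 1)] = 2*x*tan(x^2 - 2*x)*sec(x^2 - 2*x) - 2*tan(x^2 - 2*x)*sec(x^2 - 2*x)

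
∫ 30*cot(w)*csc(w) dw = -30*csc(w) + C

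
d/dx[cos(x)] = -sin(x)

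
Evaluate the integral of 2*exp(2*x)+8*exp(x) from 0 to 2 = -25 + (4 + exp(2))^2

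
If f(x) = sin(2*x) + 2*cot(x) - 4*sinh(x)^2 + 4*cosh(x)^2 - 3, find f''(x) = -4*sin(2*x) + 4*cos(x)/sin(x)^3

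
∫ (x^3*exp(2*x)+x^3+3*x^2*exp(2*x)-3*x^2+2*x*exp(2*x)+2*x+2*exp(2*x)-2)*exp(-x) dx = 2*x*(x^2 + 2)*sinh(x) + C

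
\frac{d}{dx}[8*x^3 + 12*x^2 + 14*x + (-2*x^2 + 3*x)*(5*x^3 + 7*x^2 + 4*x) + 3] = -50*x^4 + 4*x^3 + 63*x^2 + 48*x + 14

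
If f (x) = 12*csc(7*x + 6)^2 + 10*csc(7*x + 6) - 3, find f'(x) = -14*(5 + 12/sin(7*x + 6))*cos(7*x + 6)/sin(7*x + 6)^2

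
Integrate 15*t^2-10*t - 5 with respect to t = 5*t^3 - 5*t^2 - 5*t + C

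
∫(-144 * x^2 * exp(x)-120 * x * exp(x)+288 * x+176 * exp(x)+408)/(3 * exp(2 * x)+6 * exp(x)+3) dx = 8*(18*x^2 + 51*x + 29)/(3*(exp(x) + 1)) + C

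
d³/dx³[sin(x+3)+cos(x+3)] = sin(x + 3) - cos(x + 3)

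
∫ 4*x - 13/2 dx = 2*x^2 - 13*x/2 + C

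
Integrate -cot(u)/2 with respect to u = log(csc(u))/2 + C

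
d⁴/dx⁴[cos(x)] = cos(x)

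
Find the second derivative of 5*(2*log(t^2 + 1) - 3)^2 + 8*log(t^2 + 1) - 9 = (-80*t^2*log(t^2 + 1) + 264*t^2 + 80*log(t^2 + 1) - 104)/(t^4 + 2*t^2 + 1)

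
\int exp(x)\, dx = exp(x) + C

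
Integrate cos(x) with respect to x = sin(x) + C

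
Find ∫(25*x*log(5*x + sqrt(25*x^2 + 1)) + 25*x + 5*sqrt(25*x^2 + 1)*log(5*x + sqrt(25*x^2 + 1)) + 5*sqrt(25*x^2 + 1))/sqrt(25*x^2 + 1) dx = (5*x + sqrt(25*x^2 + 1))*log(5*x + sqrt(25*x^2 + 1)) + C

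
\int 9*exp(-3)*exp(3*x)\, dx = 3*exp(3*x - 3) + C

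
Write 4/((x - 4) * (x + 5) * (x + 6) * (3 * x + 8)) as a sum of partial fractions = -27/(350*(3*x + 8)) - 1/(25*(x + 6)) + 4/(63*(x + 5)) + 1/(450*(x - 4))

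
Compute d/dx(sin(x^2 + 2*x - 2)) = 2*(x + 1)*cos(x^2 + 2*x - 2)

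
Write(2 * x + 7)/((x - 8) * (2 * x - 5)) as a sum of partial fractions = -24/(11*(2*x - 5)) + 23/(11*(x - 8))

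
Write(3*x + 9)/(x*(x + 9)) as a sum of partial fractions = 2/(x + 9) + 1/x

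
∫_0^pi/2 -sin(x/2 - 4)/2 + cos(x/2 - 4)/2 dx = sqrt(2)*(cos(4) - cos(pi/4 + 4))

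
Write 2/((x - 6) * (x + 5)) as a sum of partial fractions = -2/(11*(x + 5)) + 2/(11*(x - 6))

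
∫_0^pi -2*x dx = -pi^2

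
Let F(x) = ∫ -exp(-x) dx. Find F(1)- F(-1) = -E + exp(-1)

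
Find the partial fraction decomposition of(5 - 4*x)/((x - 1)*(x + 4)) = -21/(5*(x + 4)) + 1/(5*(x - 1))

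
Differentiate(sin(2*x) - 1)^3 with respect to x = 6*sin(2*x)^2*cos(2*x) - 6*sin(4*x) + 6*cos(2*x)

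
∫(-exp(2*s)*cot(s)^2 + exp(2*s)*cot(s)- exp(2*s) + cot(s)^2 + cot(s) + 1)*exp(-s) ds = 2*cot(s)*sinh(s) + C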